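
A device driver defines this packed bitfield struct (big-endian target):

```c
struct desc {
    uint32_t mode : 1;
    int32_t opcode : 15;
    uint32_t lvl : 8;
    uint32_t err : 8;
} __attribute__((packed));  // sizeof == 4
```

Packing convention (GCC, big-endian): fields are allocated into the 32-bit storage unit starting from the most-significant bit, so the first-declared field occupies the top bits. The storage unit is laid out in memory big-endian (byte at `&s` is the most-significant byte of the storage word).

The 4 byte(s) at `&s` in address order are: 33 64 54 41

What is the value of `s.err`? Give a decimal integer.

[0]=0x33 [1]=0x64 [2]=0x54 [3]=0x41 (big-endian) → word 0x33645441
mode:1 @ bit 31 → (0x33645441>>31)&0x1 = 0x0
opcode:15 @ bit 16 → (0x33645441>>16)&0x7fff = 0x3364
lvl:8 @ bit 8 → (0x33645441>>8)&0xff = 0x54
err:8 @ bit 0 → (0x33645441>>0)&0xff = 0x41  ←

65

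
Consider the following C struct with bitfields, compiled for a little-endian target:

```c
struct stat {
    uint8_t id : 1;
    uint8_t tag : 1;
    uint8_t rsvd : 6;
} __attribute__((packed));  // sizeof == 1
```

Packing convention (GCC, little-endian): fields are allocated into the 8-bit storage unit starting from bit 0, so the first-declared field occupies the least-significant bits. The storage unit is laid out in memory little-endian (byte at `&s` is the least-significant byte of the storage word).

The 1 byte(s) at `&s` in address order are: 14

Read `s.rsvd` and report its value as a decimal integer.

[0]=0x14 (little-endian) → word 0x14
id:1 @ bit 0 → (0x14>>0)&0x1 = 0x0
tag:1 @ bit 1 → (0x14>>1)&0x1 = 0x0
rsvd:6 @ bit 2 → (0x14>>2)&0x3f = 0x5  ←

5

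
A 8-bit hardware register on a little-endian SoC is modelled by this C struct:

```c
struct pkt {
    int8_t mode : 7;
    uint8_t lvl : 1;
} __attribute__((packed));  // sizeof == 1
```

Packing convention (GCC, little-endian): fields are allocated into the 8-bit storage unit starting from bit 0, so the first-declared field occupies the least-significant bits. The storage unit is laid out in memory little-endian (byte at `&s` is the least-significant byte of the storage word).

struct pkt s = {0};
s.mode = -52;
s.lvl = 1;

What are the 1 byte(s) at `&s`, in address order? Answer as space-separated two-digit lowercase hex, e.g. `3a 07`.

[0+:7] mode=-52 & 0x7f = 0x4c; word=0x4c
[7+:1] lvl=1 & 0x1 = 0x1; word=0xcc
word = 0xcc → little-endian bytes:
  [0]=0xcc

cc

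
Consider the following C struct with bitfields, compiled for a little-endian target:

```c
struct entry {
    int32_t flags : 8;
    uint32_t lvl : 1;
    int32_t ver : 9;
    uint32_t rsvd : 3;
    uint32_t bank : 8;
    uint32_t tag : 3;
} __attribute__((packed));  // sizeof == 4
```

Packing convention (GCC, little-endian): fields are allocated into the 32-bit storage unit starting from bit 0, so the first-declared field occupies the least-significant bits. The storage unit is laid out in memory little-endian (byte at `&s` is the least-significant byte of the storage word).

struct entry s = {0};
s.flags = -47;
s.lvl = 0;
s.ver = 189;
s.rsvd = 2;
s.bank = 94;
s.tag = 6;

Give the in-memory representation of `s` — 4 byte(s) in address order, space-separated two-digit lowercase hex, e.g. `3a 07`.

flags:8 = -47 → 0xd1 << 0 → word 0x000000d1
lvl:1 = 0 → 0x0 << 8 → word 0x000000d1
ver:9 = 189 → 0xbd << 9 → word 0x00017ad1
rsvd:3 = 2 → 0x2 << 18 → word 0x00097ad1
bank:8 = 94 → 0x5e << 21 → word 0x0bc97ad1
tag:3 = 6 → 0x6 << 29 → word 0xcbc97ad1
word = 0xcbc97ad1 → little-endian bytes:
  [0]=0xd1  [1]=0x7a  [2]=0xc9  [3]=0xcb

d1 7a c9 cb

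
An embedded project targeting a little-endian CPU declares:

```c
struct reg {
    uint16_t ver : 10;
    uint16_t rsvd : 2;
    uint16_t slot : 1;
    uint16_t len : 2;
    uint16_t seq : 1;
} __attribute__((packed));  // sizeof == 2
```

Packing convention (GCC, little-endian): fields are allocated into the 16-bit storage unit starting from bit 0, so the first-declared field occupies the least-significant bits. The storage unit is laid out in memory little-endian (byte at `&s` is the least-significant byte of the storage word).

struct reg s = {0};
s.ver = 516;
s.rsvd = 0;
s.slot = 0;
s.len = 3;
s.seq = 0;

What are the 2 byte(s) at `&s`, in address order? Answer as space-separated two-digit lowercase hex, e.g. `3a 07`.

04 62

ver:10 = 516 → 0x204 << 0 → word 0x0204
rsvd:2 = 0 → 0x0 << 10 → word 0x0204
slot:1 = 0 → 0x0 << 12 → word 0x0204
len:2 = 3 → 0x3 << 13 → word 0x6204
seq:1 = 0 → 0x0 << 15 → word 0x6204
word = 0x6204 → little-endian bytes:
  [0]=0x04  [1]=0x62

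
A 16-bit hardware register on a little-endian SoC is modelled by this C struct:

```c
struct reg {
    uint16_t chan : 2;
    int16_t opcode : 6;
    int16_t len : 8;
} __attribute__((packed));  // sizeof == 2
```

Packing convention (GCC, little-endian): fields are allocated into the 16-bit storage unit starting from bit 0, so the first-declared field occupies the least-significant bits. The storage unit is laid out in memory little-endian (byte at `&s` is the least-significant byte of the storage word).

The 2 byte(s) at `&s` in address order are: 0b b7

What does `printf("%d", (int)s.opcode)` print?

2

[0]=0x0b [1]=0xb7 (little-endian) → word 0xb70b
chan [0+:2] = (word>>0) & 0x3 = 3
opcode [2+:6] = (word>>2) & 0x3f = 2  ←
len [8+:8] = (word>>8) & 0xff = 183
opcode signed 6b, MSB=0: value = 2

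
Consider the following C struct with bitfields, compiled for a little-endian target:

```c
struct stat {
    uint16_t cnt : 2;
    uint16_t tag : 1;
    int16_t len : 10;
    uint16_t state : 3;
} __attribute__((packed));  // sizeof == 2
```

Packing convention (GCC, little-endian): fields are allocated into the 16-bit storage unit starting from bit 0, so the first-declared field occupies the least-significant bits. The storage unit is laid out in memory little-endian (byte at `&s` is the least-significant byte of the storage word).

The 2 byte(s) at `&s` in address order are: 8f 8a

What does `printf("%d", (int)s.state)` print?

[0]=0x8f [1]=0x8a (little-endian) → word 0x8a8f
cnt:2 @ bit 0 → (0x8a8f>>0)&0x3 = 0x3
tag:1 @ bit 2 → (0x8a8f>>2)&0x1 = 0x1
len:10 @ bit 3 → (0x8a8f>>3)&0x3ff = 0x151
state:3 @ bit 13 → (0x8a8f>>13)&0x7 = 0x4  ←

4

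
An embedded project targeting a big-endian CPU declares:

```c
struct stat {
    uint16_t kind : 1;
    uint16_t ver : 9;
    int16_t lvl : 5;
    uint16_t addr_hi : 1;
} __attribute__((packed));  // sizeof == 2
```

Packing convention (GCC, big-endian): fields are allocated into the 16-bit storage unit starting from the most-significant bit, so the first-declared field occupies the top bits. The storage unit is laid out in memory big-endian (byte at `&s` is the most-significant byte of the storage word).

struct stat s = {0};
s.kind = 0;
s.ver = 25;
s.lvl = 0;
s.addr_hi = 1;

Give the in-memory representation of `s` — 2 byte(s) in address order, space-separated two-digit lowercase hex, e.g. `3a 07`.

[15+:1] kind=0 & 0x1 = 0x0; word=0x0000
[6+:9] ver=25 & 0x1ff = 0x19; word=0x0640
[1+:5] lvl=0 & 0x1f = 0x0; word=0x0640
[0+:1] addr_hi=1 & 0x1 = 0x1; word=0x0641
word = 0x0641 → big-endian bytes:
  [0]=0x06  [1]=0x41

06 41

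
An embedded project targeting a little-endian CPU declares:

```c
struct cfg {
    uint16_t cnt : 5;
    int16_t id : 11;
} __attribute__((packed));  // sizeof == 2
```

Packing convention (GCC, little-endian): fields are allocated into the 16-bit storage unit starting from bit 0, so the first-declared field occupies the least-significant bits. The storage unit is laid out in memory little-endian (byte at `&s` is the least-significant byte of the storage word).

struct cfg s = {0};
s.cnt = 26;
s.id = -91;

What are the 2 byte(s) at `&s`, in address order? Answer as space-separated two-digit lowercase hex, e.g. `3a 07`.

cnt:5 = 26 → 0x1a << 0 → word 0x001a
id:11 = -91 → 0x7a5 << 5 → word 0xf4ba
word = 0xf4ba → little-endian bytes:
  [0]=0xba  [1]=0xf4

ba f4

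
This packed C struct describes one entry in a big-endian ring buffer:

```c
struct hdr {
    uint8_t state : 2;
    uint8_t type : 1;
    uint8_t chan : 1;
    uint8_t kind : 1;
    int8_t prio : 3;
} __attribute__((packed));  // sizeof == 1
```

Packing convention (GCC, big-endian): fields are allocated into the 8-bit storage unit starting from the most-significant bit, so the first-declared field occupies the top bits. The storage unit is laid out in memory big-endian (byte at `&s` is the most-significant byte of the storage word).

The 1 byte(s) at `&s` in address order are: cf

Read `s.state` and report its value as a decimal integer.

3

[0]=0xcf (big-endian) → word 0xcf
state:2 @ bit 6 → (0xcf>>6)&0x3 = 0x3  ←
type:1 @ bit 5 → (0xcf>>5)&0x1 = 0x0
chan:1 @ bit 4 → (0xcf>>4)&0x1 = 0x0
kind:1 @ bit 3 → (0xcf>>3)&0x1 = 0x1
prio:3 @ bit 0 → (0xcf>>0)&0x7 = 0x7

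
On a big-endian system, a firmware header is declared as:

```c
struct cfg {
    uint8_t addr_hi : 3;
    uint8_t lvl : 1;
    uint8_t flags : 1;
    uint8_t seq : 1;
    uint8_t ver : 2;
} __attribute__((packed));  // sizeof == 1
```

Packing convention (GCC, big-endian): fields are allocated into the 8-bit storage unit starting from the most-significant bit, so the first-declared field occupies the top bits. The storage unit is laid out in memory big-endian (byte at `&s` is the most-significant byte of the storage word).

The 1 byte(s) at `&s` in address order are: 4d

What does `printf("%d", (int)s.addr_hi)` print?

2

[0]=0x4d (big-endian) → word 0x4d
addr_hi:3 @ bit 5 → (0x4d>>5)&0x7 = 0x2  ←
lvl:1 @ bit 4 → (0x4d>>4)&0x1 = 0x0
flags:1 @ bit 3 → (0x4d>>3)&0x1 = 0x1
seq:1 @ bit 2 → (0x4d>>2)&0x1 = 0x1
ver:2 @ bit 0 → (0x4d>>0)&0x3 = 0x1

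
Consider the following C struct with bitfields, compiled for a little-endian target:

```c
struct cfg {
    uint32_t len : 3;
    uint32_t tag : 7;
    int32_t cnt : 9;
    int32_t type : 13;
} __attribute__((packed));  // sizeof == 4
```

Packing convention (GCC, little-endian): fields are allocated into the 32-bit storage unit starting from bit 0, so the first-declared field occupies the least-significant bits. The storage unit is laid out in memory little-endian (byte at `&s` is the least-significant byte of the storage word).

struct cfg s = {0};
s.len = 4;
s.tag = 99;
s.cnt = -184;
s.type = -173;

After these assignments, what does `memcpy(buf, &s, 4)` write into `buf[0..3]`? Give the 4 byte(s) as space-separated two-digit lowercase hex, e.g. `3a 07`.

1c 23 9d fa

len:3 = 4 → 0x4 << 0 → word 0x00000004
tag:7 = 99 → 0x63 << 3 → word 0x0000031c
cnt:9 = -184 → 0x148 << 10 → word 0x0005231c
type:13 = -173 → 0x1f53 << 19 → word 0xfa9d231c
word = 0xfa9d231c → little-endian bytes:
  [0]=0x1c  [1]=0x23  [2]=0x9d  [3]=0xfa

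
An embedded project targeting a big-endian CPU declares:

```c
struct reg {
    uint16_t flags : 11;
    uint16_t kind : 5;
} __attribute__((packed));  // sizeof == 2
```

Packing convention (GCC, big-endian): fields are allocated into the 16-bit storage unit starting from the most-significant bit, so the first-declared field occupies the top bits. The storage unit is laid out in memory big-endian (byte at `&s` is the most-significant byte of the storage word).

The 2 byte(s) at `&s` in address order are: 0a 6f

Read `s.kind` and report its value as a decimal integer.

[0]=0x0a [1]=0x6f (big-endian) → word 0x0a6f
flags [5+:11] = (word>>5) & 0x7ff = 83
kind [0+:5] = (word>>0) & 0x1f = 15  ←

15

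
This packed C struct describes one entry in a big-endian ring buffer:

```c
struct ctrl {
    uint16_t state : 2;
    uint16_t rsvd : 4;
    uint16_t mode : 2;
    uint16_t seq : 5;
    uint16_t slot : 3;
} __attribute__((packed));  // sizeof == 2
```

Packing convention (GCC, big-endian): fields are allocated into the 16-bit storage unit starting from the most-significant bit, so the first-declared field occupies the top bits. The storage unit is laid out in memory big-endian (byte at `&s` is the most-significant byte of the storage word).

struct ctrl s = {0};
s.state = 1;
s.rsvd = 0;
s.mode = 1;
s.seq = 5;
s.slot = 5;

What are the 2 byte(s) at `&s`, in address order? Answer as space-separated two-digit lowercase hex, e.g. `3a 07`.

state (2b) val=1 bits=0x1 at bit 14: 0x4000
rsvd (4b) val=0 bits=0x0 at bit 10: 0x4000
mode (2b) val=1 bits=0x1 at bit 8: 0x4100
seq (5b) val=5 bits=0x5 at bit 3: 0x4128
slot (3b) val=5 bits=0x5 at bit 0: 0x412d
word = 0x412d → big-endian bytes:
  [0]=0x41  [1]=0x2d

41 2d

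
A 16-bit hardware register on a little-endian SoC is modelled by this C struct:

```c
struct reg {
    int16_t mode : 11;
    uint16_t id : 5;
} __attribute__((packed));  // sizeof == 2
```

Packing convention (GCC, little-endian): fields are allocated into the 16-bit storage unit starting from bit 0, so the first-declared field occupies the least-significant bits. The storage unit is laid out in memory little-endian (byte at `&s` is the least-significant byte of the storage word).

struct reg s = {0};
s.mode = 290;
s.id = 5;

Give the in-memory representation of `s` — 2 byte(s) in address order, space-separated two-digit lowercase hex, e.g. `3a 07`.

22 29

[0+:11] mode=290 & 0x7ff = 0x122; word=0x0122
[11+:5] id=5 & 0x1f = 0x5; word=0x2922
word = 0x2922 → little-endian bytes:
  [0]=0x22  [1]=0x29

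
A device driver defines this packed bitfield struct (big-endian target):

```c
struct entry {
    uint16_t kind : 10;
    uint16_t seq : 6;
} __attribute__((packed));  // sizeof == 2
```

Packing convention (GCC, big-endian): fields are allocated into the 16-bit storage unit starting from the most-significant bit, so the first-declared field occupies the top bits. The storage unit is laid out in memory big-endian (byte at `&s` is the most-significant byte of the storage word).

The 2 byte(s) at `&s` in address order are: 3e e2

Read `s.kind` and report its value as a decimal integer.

251

[0]=0x3e [1]=0xe2 (big-endian) → word 0x3ee2
kind:10 @ bit 6 → (0x3ee2>>6)&0x3ff = 0xfb  ←
seq:6 @ bit 0 → (0x3ee2>>0)&0x3f = 0x22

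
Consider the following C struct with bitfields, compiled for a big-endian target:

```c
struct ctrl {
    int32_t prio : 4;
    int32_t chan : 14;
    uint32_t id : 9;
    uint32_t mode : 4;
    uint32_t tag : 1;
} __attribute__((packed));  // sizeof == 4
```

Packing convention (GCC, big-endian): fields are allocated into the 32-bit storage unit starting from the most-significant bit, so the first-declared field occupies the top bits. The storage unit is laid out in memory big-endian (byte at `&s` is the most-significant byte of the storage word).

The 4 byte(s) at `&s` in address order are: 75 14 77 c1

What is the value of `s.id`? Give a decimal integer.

[0]=0x75 [1]=0x14 [2]=0x77 [3]=0xc1 (big-endian) → word 0x751477c1
prio:4 @ bit 28 → (0x751477c1>>28)&0xf = 0x7
chan:14 @ bit 14 → (0x751477c1>>14)&0x3fff = 0x1451
id:9 @ bit 5 → (0x751477c1>>5)&0x1ff = 0x1be  ←
mode:4 @ bit 1 → (0x751477c1>>1)&0xf = 0x0
tag:1 @ bit 0 → (0x751477c1>>0)&0x1 = 0x1

446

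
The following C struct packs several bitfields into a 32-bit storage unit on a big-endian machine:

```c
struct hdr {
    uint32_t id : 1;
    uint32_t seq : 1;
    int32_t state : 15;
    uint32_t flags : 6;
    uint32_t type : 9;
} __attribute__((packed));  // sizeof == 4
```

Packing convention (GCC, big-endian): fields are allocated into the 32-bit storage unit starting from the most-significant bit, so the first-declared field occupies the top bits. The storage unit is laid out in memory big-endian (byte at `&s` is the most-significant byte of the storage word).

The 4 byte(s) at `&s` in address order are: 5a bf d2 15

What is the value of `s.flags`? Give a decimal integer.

[0]=0x5a [1]=0xbf [2]=0xd2 [3]=0x15 (big-endian) → word 0x5abfd215
id [31+:1] = (word>>31) & 0x1 = 0
seq [30+:1] = (word>>30) & 0x1 = 1
state [15+:15] = (word>>15) & 0x7fff = 13695
flags [9+:6] = (word>>9) & 0x3f = 41  ←
type [0+:9] = (word>>0) & 0x1ff = 21

41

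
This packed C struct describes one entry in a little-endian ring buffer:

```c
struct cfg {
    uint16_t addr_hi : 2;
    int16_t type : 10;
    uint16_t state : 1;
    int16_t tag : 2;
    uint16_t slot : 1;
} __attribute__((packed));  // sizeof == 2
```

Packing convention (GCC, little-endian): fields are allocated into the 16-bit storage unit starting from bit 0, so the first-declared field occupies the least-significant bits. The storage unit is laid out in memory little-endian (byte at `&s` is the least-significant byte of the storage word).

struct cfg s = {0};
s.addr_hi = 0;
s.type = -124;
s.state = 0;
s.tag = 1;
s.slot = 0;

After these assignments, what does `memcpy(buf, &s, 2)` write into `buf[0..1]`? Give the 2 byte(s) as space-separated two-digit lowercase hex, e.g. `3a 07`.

addr_hi:2 = 0 → 0x0 << 0 → word 0x0000
type:10 = -124 → 0x384 << 2 → word 0x0e10
state:1 = 0 → 0x0 << 12 → word 0x0e10
tag:2 = 1 → 0x1 << 13 → word 0x2e10
slot:1 = 0 → 0x0 << 15 → word 0x2e10
word = 0x2e10 → little-endian bytes:
  [0]=0x10  [1]=0x2e

10 2e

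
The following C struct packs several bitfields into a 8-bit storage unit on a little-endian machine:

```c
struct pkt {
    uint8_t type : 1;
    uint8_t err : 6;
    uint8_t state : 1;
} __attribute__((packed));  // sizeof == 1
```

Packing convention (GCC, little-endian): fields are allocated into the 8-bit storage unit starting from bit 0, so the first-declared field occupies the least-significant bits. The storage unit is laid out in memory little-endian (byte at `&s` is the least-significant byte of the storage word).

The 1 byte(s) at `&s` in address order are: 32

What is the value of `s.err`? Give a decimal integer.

[0]=0x32 (little-endian) → word 0x32
type:1 @ bit 0 → (0x32>>0)&0x1 = 0x0
err:6 @ bit 1 → (0x32>>1)&0x3f = 0x19  ←
state:1 @ bit 7 → (0x32>>7)&0x1 = 0x0

25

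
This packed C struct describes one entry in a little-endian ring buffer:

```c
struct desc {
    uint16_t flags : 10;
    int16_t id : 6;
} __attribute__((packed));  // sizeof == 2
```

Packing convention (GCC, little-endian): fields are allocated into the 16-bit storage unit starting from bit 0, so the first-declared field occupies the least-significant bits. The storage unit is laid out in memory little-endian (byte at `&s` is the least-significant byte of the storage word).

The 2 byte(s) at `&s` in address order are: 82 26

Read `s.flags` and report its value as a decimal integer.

[0]=0x82 [1]=0x26 (little-endian) → word 0x2682
flags [0+:10] = (word>>0) & 0x3ff = 642  ←
id [10+:6] = (word>>10) & 0x3f = 9

642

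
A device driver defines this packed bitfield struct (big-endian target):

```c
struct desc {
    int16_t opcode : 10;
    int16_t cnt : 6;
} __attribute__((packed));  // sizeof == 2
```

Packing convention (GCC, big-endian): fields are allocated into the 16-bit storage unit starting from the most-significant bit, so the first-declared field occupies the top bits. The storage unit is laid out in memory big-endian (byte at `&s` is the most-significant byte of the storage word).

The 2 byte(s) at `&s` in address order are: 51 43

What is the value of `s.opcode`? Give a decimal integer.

325

[0]=0x51 [1]=0x43 (big-endian) → word 0x5143
opcode [6+:10] = (word>>6) & 0x3ff = 325  ←
cnt [0+:6] = (word>>0) & 0x3f = 3
opcode signed 10b, MSB=0: value = 325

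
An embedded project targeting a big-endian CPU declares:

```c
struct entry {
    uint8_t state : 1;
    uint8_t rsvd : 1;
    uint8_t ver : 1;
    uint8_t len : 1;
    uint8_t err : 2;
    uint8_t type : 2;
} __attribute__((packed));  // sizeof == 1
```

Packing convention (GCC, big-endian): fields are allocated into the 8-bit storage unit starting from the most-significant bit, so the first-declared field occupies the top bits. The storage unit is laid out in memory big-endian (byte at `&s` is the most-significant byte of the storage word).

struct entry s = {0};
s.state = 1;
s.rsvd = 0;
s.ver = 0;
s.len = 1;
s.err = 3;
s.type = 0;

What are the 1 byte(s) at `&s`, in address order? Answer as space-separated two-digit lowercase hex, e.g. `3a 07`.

state (1b) val=1 bits=0x1 at bit 7: 0x80
rsvd (1b) val=0 bits=0x0 at bit 6: 0x80
ver (1b) val=0 bits=0x0 at bit 5: 0x80
len (1b) val=1 bits=0x1 at bit 4: 0x90
err (2b) val=3 bits=0x3 at bit 2: 0x9c
type (2b) val=0 bits=0x0 at bit 0: 0x9c
word = 0x9c → big-endian bytes:
  [0]=0x9c

9c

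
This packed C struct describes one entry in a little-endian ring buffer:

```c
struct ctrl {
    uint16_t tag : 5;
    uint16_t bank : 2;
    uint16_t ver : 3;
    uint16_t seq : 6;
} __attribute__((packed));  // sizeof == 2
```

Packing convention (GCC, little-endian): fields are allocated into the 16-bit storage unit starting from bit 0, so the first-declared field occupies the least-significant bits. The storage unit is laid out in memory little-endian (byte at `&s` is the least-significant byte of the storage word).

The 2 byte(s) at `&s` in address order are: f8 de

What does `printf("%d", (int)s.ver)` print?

[0]=0xf8 [1]=0xde (little-endian) → word 0xdef8
tag:5 @ bit 0 → (0xdef8>>0)&0x1f = 0x18
bank:2 @ bit 5 → (0xdef8>>5)&0x3 = 0x3
ver:3 @ bit 7 → (0xdef8>>7)&0x7 = 0x5  ←
seq:6 @ bit 10 → (0xdef8>>10)&0x3f = 0x37

5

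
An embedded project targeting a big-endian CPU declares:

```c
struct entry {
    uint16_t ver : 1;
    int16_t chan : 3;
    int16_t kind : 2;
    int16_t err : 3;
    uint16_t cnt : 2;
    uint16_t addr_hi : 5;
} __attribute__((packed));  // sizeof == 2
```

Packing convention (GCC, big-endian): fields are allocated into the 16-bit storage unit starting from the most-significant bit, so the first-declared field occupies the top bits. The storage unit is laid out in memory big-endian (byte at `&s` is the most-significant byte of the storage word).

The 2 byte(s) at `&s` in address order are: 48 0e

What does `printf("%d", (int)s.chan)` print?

-4

[0]=0x48 [1]=0x0e (big-endian) → word 0x480e
ver:1 @ bit 15 → (0x480e>>15)&0x1 = 0x0
chan:3 @ bit 12 → (0x480e>>12)&0x7 = 0x4  ←
kind:2 @ bit 10 → (0x480e>>10)&0x3 = 0x2
err:3 @ bit 7 → (0x480e>>7)&0x7 = 0x0
cnt:2 @ bit 5 → (0x480e>>5)&0x3 = 0x0
addr_hi:5 @ bit 0 → (0x480e>>0)&0x1f = 0xe
chan signed 3b, MSB=1: 4 - 8 = -4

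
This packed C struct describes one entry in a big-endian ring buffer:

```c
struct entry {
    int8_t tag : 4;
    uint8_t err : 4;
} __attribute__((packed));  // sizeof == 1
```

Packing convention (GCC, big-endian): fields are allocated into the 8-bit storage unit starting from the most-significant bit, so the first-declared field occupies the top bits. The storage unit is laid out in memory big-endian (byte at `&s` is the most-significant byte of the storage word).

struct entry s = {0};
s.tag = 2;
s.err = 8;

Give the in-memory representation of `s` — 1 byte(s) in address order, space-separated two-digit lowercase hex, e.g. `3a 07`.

28

tag (4b) val=2 bits=0x2 at bit 4: 0x20
err (4b) val=8 bits=0x8 at bit 0: 0x28
word = 0x28 → big-endian bytes:
  [0]=0x28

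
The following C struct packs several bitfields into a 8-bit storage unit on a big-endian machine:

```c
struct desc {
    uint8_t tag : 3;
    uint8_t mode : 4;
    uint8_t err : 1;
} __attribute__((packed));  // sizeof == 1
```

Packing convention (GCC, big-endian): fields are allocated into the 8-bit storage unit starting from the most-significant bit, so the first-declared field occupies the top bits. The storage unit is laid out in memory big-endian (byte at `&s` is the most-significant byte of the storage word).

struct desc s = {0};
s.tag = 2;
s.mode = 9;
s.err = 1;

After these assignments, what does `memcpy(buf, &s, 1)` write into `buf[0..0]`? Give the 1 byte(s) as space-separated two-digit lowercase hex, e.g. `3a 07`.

53

tag (3b) val=2 bits=0x2 at bit 5: 0x40
mode (4b) val=9 bits=0x9 at bit 1: 0x52
err (1b) val=1 bits=0x1 at bit 0: 0x53
word = 0x53 → big-endian bytes:
  [0]=0x53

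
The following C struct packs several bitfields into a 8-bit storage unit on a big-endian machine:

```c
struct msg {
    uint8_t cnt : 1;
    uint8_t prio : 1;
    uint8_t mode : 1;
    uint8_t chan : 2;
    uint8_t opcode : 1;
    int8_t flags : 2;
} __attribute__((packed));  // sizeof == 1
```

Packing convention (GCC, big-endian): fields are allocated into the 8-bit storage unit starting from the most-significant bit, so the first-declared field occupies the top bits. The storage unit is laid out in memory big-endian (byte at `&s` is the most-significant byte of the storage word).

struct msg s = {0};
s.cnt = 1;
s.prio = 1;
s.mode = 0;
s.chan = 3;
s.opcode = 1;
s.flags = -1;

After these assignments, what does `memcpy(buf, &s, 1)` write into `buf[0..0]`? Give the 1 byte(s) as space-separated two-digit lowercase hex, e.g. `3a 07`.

df

[7+:1] cnt=1 & 0x1 = 0x1; word=0x80
[6+:1] prio=1 & 0x1 = 0x1; word=0xc0
[5+:1] mode=0 & 0x1 = 0x0; word=0xc0
[3+:2] chan=3 & 0x3 = 0x3; word=0xd8
[2+:1] opcode=1 & 0x1 = 0x1; word=0xdc
[0+:2] flags=-1 & 0x3 = 0x3; word=0xdf
word = 0xdf → big-endian bytes:
  [0]=0xdf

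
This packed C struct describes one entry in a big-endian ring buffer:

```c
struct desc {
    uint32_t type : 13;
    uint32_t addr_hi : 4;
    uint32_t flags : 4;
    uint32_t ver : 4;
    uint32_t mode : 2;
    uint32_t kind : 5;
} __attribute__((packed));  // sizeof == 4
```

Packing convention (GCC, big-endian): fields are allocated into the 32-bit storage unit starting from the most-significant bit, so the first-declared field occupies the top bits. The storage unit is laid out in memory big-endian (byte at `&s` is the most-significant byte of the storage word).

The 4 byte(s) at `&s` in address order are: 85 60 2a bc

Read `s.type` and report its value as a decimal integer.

[0]=0x85 [1]=0x60 [2]=0x2a [3]=0xbc (big-endian) → word 0x85602abc
type:13 @ bit 19 → (0x85602abc>>19)&0x1fff = 0x10ac  ←
addr_hi:4 @ bit 15 → (0x85602abc>>15)&0xf = 0x0
flags:4 @ bit 11 → (0x85602abc>>11)&0xf = 0x5
ver:4 @ bit 7 → (0x85602abc>>7)&0xf = 0x5
mode:2 @ bit 5 → (0x85602abc>>5)&0x3 = 0x1
kind:5 @ bit 0 → (0x85602abc>>0)&0x1f = 0x1c

4268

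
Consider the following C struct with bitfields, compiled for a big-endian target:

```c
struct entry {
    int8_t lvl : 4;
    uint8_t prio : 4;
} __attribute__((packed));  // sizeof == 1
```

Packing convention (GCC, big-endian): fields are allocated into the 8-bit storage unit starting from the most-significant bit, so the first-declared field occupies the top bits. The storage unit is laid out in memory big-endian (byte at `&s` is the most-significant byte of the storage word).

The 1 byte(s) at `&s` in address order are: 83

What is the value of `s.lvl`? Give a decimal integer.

[0]=0x83 (big-endian) → word 0x83
lvl:4 @ bit 4 → (0x83>>4)&0xf = 0x8  ←
prio:4 @ bit 0 → (0x83>>0)&0xf = 0x3
lvl signed 4b, MSB=1: 8 - 16 = -8

-8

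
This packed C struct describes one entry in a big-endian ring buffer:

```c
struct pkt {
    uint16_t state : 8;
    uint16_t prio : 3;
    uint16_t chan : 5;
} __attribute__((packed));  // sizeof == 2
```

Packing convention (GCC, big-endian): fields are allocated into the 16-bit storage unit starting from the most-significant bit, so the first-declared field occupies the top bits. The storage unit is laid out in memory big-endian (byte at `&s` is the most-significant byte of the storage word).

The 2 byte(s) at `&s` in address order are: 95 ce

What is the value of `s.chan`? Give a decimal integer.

14

[0]=0x95 [1]=0xce (big-endian) → word 0x95ce
state [8+:8] = (word>>8) & 0xff = 149
prio [5+:3] = (word>>5) & 0x7 = 6
chan [0+:5] = (word>>0) & 0x1f = 14  ←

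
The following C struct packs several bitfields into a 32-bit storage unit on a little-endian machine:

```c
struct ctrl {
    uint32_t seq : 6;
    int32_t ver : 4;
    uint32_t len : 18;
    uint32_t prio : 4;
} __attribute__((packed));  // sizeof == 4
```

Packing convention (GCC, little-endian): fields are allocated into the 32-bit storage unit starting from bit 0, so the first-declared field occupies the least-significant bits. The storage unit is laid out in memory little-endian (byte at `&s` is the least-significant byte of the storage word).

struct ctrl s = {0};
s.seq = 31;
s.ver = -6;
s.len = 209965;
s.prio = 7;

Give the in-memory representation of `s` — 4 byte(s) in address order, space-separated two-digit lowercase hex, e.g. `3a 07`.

seq:6 = 31 → 0x1f << 0 → word 0x0000001f
ver:4 = -6 → 0xa << 6 → word 0x0000029f
len:18 = 209965 → 0x3342d << 10 → word 0x0cd0b69f
prio:4 = 7 → 0x7 << 28 → word 0x7cd0b69f
word = 0x7cd0b69f → little-endian bytes:
  [0]=0x9f  [1]=0xb6  [2]=0xd0  [3]=0x7c

9f b6 d0 7c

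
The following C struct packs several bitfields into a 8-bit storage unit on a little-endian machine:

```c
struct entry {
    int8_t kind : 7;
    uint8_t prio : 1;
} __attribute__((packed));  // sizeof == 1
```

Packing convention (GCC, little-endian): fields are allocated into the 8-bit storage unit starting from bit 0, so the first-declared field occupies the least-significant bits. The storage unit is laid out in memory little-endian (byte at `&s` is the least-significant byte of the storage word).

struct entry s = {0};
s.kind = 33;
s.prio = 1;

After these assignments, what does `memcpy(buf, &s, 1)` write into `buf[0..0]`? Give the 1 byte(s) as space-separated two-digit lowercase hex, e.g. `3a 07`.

a1

[0+:7] kind=33 & 0x7f = 0x21; word=0x21
[7+:1] prio=1 & 0x1 = 0x1; word=0xa1
word = 0xa1 → little-endian bytes:
  [0]=0xa1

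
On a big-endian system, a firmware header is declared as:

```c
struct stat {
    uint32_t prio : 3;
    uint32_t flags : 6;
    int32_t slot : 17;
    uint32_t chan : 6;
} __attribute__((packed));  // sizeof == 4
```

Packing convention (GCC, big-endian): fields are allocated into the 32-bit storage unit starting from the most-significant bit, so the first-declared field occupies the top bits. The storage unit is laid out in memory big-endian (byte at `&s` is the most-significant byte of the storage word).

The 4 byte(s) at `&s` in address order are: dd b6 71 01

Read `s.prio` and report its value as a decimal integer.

6

[0]=0xdd [1]=0xb6 [2]=0x71 [3]=0x01 (big-endian) → word 0xddb67101
prio:3 @ bit 29 → (0xddb67101>>29)&0x7 = 0x6  ←
flags:6 @ bit 23 → (0xddb67101>>23)&0x3f = 0x3b
slot:17 @ bit 6 → (0xddb67101>>6)&0x1ffff = 0xd9c4
chan:6 @ bit 0 → (0xddb67101>>0)&0x3f = 0x1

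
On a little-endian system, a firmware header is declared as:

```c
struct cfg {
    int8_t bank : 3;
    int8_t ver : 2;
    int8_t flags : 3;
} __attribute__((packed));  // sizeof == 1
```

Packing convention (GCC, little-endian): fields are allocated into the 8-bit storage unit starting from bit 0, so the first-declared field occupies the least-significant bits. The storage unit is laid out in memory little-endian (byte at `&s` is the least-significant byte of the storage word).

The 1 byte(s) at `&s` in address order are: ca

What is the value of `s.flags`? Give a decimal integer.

[0]=0xca (little-endian) → word 0xca
bank:3 @ bit 0 → (0xca>>0)&0x7 = 0x2
ver:2 @ bit 3 → (0xca>>3)&0x3 = 0x1
flags:3 @ bit 5 → (0xca>>5)&0x7 = 0x6  ←
flags signed 3b, MSB=1: 6 - 8 = -2

-2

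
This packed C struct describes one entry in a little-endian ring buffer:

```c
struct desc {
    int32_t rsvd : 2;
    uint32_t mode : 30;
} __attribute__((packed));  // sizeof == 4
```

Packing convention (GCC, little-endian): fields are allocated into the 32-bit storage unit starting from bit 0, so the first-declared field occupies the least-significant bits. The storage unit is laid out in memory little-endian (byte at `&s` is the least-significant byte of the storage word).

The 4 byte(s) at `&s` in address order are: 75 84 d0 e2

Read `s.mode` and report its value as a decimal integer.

951329053

[0]=0x75 [1]=0x84 [2]=0xd0 [3]=0xe2 (little-endian) → word 0xe2d08475
rsvd:2 @ bit 0 → (0xe2d08475>>0)&0x3 = 0x1
mode:30 @ bit 2 → (0xe2d08475>>2)&0x3fffffff = 0x38b4211d  ←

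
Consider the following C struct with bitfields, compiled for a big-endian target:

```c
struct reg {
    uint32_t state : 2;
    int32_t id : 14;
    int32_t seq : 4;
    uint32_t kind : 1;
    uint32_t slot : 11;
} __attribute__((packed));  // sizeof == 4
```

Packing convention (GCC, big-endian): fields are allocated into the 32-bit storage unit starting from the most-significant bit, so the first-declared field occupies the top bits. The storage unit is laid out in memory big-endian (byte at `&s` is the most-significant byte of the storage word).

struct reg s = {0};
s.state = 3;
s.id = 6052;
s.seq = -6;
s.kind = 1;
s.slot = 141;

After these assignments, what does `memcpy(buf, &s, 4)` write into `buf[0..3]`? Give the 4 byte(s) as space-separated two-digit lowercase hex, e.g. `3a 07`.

state (2b) val=3 bits=0x3 at bit 30: 0xc0000000
id (14b) val=6052 bits=0x17a4 at bit 16: 0xd7a40000
seq (4b) val=-6 bits=0xa at bit 12: 0xd7a4a000
kind (1b) val=1 bits=0x1 at bit 11: 0xd7a4a800
slot (11b) val=141 bits=0x8d at bit 0: 0xd7a4a88d
word = 0xd7a4a88d → big-endian bytes:
  [0]=0xd7  [1]=0xa4  [2]=0xa8  [3]=0x8d

d7 a4 a8 8d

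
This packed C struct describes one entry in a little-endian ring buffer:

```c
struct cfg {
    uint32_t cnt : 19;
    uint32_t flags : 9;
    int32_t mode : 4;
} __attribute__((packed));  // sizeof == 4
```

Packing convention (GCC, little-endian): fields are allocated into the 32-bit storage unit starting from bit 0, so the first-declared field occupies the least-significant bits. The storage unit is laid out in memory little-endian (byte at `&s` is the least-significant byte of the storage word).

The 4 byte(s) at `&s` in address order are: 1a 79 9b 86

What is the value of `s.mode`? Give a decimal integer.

[0]=0x1a [1]=0x79 [2]=0x9b [3]=0x86 (little-endian) → word 0x869b791a
cnt:19 @ bit 0 → (0x869b791a>>0)&0x7ffff = 0x3791a
flags:9 @ bit 19 → (0x869b791a>>19)&0x1ff = 0xd3
mode:4 @ bit 28 → (0x869b791a>>28)&0xf = 0x8  ←
mode signed 4b, MSB=1: 8 - 16 = -8

-8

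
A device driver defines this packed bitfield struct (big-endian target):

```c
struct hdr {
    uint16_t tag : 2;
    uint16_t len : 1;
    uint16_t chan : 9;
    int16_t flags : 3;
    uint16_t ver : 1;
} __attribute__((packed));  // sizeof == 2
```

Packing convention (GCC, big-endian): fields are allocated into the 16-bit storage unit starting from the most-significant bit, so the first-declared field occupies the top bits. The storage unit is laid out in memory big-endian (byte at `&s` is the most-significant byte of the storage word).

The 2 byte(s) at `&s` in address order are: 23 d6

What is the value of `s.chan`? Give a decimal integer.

[0]=0x23 [1]=0xd6 (big-endian) → word 0x23d6
tag [14+:2] = (word>>14) & 0x3 = 0
len [13+:1] = (word>>13) & 0x1 = 1
chan [4+:9] = (word>>4) & 0x1ff = 61  ←
flags [1+:3] = (word>>1) & 0x7 = 3
ver [0+:1] = (word>>0) & 0x1 = 0

61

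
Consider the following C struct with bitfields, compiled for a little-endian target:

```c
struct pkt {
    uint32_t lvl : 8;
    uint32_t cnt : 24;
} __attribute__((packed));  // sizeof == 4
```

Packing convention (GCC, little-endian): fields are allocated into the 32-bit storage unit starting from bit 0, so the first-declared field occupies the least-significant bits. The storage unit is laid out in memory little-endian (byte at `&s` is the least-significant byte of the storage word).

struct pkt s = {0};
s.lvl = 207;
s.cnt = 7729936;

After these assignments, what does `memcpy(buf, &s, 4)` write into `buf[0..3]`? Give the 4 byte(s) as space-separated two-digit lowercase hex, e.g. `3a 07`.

cf 10 f3 75

lvl:8 = 207 → 0xcf << 0 → word 0x000000cf
cnt:24 = 7729936 → 0x75f310 << 8 → word 0x75f310cf
word = 0x75f310cf → little-endian bytes:
  [0]=0xcf  [1]=0x10  [2]=0xf3  [3]=0x75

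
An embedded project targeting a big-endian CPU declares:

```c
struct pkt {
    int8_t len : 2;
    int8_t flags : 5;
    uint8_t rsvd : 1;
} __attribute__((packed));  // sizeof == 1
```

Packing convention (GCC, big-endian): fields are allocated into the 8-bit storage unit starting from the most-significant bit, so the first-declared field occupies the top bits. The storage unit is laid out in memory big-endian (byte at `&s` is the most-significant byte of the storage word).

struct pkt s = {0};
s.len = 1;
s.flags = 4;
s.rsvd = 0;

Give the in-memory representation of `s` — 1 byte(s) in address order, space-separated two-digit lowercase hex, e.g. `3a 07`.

len (2b) val=1 bits=0x1 at bit 6: 0x40
flags (5b) val=4 bits=0x4 at bit 1: 0x48
rsvd (1b) val=0 bits=0x0 at bit 0: 0x48
word = 0x48 → big-endian bytes:
  [0]=0x48

48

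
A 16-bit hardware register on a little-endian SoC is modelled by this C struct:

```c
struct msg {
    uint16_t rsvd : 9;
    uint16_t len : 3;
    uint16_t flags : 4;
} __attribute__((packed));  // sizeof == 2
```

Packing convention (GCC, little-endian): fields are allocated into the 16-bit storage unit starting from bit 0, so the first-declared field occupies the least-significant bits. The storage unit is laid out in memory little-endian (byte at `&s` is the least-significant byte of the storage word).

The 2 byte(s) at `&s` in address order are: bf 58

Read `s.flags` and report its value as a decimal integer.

5

[0]=0xbf [1]=0x58 (little-endian) → word 0x58bf
rsvd:9 @ bit 0 → (0x58bf>>0)&0x1ff = 0xbf
len:3 @ bit 9 → (0x58bf>>9)&0x7 = 0x4
flags:4 @ bit 12 → (0x58bf>>12)&0xf = 0x5  ←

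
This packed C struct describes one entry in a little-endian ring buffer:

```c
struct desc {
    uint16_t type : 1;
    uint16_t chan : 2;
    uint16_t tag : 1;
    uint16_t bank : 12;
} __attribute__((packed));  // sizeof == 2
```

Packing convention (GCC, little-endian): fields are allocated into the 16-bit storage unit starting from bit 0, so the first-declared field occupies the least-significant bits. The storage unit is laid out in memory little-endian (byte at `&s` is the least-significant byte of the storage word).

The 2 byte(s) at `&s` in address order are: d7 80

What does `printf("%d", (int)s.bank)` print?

[0]=0xd7 [1]=0x80 (little-endian) → word 0x80d7
type [0+:1] = (word>>0) & 0x1 = 1
chan [1+:2] = (word>>1) & 0x3 = 3
tag [3+:1] = (word>>3) & 0x1 = 0
bank [4+:12] = (word>>4) & 0xfff = 2061  ←

2061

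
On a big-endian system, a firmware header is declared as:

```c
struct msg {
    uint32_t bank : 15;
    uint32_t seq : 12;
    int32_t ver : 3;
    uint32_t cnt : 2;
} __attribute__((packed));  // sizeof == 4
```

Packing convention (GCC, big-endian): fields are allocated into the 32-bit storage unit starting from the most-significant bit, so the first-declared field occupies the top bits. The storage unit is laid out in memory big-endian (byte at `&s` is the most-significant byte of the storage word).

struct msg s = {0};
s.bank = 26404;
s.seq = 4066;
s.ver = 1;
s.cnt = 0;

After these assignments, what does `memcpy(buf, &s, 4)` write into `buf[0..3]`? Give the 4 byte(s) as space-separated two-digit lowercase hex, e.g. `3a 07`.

bank:15 = 26404 → 0x6724 << 17 → word 0xce480000
seq:12 = 4066 → 0xfe2 << 5 → word 0xce49fc40
ver:3 = 1 → 0x1 << 2 → word 0xce49fc44
cnt:2 = 0 → 0x0 << 0 → word 0xce49fc44
word = 0xce49fc44 → big-endian bytes:
  [0]=0xce  [1]=0x49  [2]=0xfc  [3]=0x44

ce 49 fc 44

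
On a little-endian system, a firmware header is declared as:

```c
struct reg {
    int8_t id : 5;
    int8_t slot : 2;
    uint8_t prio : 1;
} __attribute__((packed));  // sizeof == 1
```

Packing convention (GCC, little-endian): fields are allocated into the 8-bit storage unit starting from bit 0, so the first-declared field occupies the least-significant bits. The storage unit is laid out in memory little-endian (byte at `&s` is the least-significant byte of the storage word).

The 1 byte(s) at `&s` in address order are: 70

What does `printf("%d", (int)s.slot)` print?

[0]=0x70 (little-endian) → word 0x70
id [0+:5] = (word>>0) & 0x1f = 16
slot [5+:2] = (word>>5) & 0x3 = 3  ←
prio [7+:1] = (word>>7) & 0x1 = 0
slot signed 2b, MSB=1: 3 - 4 = -1

-1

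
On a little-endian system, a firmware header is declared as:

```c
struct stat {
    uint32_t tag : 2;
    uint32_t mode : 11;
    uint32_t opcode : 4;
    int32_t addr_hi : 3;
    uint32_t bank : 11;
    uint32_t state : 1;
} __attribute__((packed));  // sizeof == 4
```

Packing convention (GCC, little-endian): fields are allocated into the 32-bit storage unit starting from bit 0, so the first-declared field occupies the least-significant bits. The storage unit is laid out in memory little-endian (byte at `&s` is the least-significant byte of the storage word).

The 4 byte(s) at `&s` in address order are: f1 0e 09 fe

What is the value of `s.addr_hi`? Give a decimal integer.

-4

[0]=0xf1 [1]=0x0e [2]=0x09 [3]=0xfe (little-endian) → word 0xfe090ef1
tag [0+:2] = (word>>0) & 0x3 = 1
mode [2+:11] = (word>>2) & 0x7ff = 956
opcode [13+:4] = (word>>13) & 0xf = 8
addr_hi [17+:3] = (word>>17) & 0x7 = 4  ←
bank [20+:11] = (word>>20) & 0x7ff = 2016
state [31+:1] = (word>>31) & 0x1 = 1
addr_hi signed 3b, MSB=1: 4 - 8 = -4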